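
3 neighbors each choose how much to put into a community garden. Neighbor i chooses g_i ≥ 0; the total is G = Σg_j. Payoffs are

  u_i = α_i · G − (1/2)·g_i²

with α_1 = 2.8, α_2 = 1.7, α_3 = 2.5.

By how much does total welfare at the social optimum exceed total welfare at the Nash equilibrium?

Neighbor i's FOC: ∂u_i/∂g_i = α_i − g_i = 0, so g_i* = α_i.
NE contributions = (2.8, 1.7, 2.5); G = 7.
W^NE = (Σα)·G − ½Σα_i² = 7² − ½·16.98 = 40.51.
Planner sets g_i = Σα_j = 7 for every i, so G^SO = 3·7 = 21.
W^SO = (Σα)·G^SO − ½·3·(Σα)² = (3/2)·7² = 73.5.
Deadweight loss = W^SO − W^NE = 32.99.

32.99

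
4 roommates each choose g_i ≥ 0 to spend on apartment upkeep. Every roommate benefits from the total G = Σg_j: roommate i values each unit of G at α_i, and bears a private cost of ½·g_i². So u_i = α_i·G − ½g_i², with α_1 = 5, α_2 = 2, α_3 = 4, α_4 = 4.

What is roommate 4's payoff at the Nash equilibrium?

52

Roommate i's FOC: ∂u_i/∂g_i = α_i − g_i = 0, so g_i* = α_i.
NE contributions = (5, 2, 4, 4); G = 15.
u_4 = α_4·G − ½·(g_4)² = 4·15 − ½·4² = 52.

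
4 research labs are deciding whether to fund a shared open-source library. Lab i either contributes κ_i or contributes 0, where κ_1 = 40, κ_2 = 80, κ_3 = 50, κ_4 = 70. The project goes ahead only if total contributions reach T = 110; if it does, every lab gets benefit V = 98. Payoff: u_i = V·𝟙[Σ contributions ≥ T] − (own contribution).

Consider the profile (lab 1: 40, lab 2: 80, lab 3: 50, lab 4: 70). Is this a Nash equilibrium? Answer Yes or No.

No

Total = 240 ≥ 110: provided.
Lab 1 (pledges 40, payoff 58): dropping to 0 → total 200, payoff 98. Profitable deviation.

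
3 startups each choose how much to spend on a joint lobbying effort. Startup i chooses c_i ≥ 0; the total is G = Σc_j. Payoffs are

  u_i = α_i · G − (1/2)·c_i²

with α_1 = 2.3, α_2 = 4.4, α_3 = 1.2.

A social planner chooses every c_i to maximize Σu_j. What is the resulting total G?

23.7

Planner FOC: ∂(Σu_j)/∂c_i = (Σα_j) − c_i = 0, so c_i^SO = Σα_j = 7.9 for every i; G^SO = 23.7.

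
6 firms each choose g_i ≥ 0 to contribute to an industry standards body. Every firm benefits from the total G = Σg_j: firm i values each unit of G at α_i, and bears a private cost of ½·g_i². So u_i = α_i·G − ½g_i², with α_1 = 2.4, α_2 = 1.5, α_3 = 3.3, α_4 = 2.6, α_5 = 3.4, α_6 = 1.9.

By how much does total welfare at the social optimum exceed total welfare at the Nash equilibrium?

Firm i's FOC: ∂u_i/∂g_i = α_i − g_i = 0, so g_i* = α_i.
NE contributions = (2.4, 1.5, 3.3, 2.6, 3.4, 1.9); G = 15.1.
W^NE = (Σα)·G − ½Σα_i² = 15.1² − ½·40.83 = 207.595.
Planner sets g_i = Σα_j = 15.1 for every i, so G^SO = 6·15.1 = 90.6.
W^SO = (Σα)·G^SO − ½·6·(Σα)² = (6/2)·15.1² = 684.03.
Deadweight loss = W^SO − W^NE = 476.435.

476.435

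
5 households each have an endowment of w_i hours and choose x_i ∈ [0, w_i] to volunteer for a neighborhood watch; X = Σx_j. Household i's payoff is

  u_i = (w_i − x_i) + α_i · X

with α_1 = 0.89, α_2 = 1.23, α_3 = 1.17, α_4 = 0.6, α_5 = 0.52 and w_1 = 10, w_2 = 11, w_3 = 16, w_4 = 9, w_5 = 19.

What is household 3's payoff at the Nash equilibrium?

31.59

∂u_i/∂x_i = α_i − 1, so household i contributes w_i if α_i > 1, else 0.
α_i > 1 for i ∈ {2, 3}; NE contributions (0, 11, 16, 0, 0), X = 27.
u_3 = (16 − 16) + 1.17·27 = 31.59.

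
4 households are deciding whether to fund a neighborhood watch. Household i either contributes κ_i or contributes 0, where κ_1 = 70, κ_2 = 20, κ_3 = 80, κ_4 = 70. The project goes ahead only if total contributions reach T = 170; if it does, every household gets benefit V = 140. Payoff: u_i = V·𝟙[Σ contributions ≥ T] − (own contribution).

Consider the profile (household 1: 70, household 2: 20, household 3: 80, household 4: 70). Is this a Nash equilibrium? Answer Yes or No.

Total = 240 ≥ 170: provided.
Household 1 (pledges 70, payoff 70): dropping to 0 → total 170, payoff 140. Profitable deviation.

No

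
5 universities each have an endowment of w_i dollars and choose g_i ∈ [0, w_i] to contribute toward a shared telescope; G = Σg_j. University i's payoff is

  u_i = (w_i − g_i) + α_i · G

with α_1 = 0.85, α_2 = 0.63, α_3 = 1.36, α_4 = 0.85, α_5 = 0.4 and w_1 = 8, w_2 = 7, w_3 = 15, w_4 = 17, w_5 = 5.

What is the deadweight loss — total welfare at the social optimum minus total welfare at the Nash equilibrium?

∂u_i/∂g_i = α_i − 1, so university i contributes w_i if α_i > 1, else 0.
α_i > 1 for i ∈ {3}; NE contributions (0, 0, 15, 0, 0), G = 15.
W^NE = Σw_i − G^NE + (Σα_i)·G^NE = 52 + 3.09·15 = 98.35.
Planner: ∂(Σu_j)/∂g_i = Σα_j − 1 = 3.09 > 0, so everyone contributes w_i; G^SO = 52, W^SO = 52 + 3.09·52 = 212.68.
Deadweight loss = 114.33.

114.33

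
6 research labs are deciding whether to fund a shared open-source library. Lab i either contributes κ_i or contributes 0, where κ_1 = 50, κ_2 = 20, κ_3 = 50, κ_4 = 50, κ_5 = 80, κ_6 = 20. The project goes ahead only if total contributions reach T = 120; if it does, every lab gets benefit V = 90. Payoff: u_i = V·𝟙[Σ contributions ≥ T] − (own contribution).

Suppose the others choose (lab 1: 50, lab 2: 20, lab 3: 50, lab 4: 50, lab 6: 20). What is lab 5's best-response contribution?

Others' total = 190 ≥ 120; contributing adds cost 80 for no extra benefit.
Best response: 0.

0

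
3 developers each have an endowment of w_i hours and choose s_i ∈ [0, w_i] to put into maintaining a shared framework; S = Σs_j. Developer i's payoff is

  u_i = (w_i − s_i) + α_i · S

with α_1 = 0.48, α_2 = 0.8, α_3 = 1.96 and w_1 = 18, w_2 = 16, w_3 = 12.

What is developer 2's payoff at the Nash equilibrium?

∂u_i/∂s_i = α_i − 1, so developer i contributes w_i if α_i > 1, else 0.
α_i > 1 for i ∈ {3}; NE contributions (0, 0, 12), S = 12.
u_2 = (16 − 0) + 0.8·12 = 25.6.

25.6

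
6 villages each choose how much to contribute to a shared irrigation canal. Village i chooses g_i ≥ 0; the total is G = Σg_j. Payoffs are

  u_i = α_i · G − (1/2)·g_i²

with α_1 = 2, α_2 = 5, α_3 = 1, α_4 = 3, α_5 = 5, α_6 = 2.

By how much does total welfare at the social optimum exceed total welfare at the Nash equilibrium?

Village i's FOC: ∂u_i/∂g_i = α_i − g_i = 0, so g_i* = α_i.
NE contributions = (2, 5, 1, 3, 5, 2); G = 18.
W^NE = (Σα)·G − ½Σα_i² = 18² − ½·68 = 290.
Planner sets g_i = Σα_j = 18 for every i, so G^SO = 6·18 = 108.
W^SO = (Σα)·G^SO − ½·6·(Σα)² = (6/2)·18² = 972.
Deadweight loss = W^SO − W^NE = 682.

682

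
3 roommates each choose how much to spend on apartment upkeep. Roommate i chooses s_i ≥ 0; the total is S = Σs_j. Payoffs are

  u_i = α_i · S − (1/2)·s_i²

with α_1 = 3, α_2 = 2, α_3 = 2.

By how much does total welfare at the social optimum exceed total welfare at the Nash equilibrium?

Roommate i's FOC: ∂u_i/∂s_i = α_i − s_i = 0, so s_i* = α_i.
NE contributions = (3, 2, 2); S = 7.
W^NE = (Σα)·S − ½Σα_i² = 7² − ½·17 = 40.5.
Planner sets s_i = Σα_j = 7 for every i, so S^SO = 3·7 = 21.
W^SO = (Σα)·S^SO − ½·3·(Σα)² = (3/2)·7² = 73.5.
Deadweight loss = W^SO − W^NE = 33.

33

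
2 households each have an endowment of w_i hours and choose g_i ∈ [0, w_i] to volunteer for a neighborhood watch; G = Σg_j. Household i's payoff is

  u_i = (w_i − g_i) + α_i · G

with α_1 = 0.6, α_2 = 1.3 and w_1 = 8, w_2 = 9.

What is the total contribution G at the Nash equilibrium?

9

∂u_i/∂g_i = α_i − 1, so household i contributes w_i if α_i > 1, else 0.
α_i > 1 for i ∈ {2}; NE contributions (0, 9), G = 9.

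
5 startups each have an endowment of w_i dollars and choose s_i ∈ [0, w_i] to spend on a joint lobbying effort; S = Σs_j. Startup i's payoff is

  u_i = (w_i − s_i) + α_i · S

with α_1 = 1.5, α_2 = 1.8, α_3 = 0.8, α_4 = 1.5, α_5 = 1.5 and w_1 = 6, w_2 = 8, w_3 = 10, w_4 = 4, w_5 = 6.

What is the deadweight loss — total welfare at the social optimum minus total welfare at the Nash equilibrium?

61

∂u_i/∂s_i = α_i − 1, so startup i contributes w_i if α_i > 1, else 0.
α_i > 1 for i ∈ {1, 2, 4, 5}; NE contributions (6, 8, 0, 4, 6), S = 24.
W^NE = Σw_i − S^NE + (Σα_i)·S^NE = 34 + 6.1·24 = 180.4.
Planner: ∂(Σu_j)/∂s_i = Σα_j − 1 = 6.1 > 0, so everyone contributes w_i; S^SO = 34, W^SO = 34 + 6.1·34 = 241.4.
Deadweight loss = 61.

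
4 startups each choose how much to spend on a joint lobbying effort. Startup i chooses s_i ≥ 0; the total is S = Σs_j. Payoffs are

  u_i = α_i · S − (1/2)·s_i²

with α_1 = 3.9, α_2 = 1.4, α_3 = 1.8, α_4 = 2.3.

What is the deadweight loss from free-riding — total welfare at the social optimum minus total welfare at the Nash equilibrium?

Startup i's FOC: ∂u_i/∂s_i = α_i − s_i = 0, so s_i* = α_i.
NE contributions = (3.9, 1.4, 1.8, 2.3); S = 9.4.
W^NE = (Σα)·S − ½Σα_i² = 9.4² − ½·25.7 = 75.51.
Planner sets s_i = Σα_j = 9.4 for every i, so S^SO = 4·9.4 = 37.6.
W^SO = (Σα)·S^SO − ½·4·(Σα)² = (4/2)·9.4² = 176.72.
Deadweight loss = W^SO − W^NE = 101.21.

101.21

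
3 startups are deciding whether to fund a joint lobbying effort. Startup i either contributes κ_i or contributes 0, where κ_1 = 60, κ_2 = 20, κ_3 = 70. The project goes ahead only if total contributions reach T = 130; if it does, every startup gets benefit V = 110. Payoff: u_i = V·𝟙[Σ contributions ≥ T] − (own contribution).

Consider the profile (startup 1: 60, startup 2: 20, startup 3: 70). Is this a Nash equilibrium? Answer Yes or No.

No

Total = 150 ≥ 130: provided.
Startup 1 (pledges 60, payoff 50): dropping to 0 → total 90, payoff 0. No gain.
Startup 2 (pledges 20, payoff 90): dropping to 0 → total 130, payoff 110. Profitable deviation.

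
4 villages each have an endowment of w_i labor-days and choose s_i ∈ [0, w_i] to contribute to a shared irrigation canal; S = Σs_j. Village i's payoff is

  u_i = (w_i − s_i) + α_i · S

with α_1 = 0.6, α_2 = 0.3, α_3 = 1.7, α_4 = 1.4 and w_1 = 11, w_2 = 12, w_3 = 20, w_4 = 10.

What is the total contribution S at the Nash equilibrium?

30

∂u_i/∂s_i = α_i − 1, so village i contributes w_i if α_i > 1, else 0.
α_i > 1 for i ∈ {3, 4}; NE contributions (0, 0, 20, 10), S = 30.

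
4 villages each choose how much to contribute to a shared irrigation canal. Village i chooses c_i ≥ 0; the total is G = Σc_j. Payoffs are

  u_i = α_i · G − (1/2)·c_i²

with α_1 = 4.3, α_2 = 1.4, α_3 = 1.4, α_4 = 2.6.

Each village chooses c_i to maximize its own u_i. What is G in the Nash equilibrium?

9.7

Village i's FOC: ∂u_i/∂c_i = α_i − c_i = 0, so c_i* = α_i.
NE contributions = (4.3, 1.4, 1.4, 2.6); G = 9.7.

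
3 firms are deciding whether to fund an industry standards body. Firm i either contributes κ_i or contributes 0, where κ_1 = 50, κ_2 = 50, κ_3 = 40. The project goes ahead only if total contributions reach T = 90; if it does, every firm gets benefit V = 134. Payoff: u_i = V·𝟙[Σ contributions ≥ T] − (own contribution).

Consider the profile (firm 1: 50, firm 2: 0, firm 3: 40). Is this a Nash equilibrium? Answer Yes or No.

Total = 90 ≥ 90: provided.
Firm 1 (pledges 50, payoff 84): dropping to 0 → total 40, payoff 0. No gain.
Firm 2 (pledges 0, payoff 134): pledging 50 → total 140, payoff 84. No gain.
Firm 3 (pledges 40, payoff 94): dropping to 0 → total 50, payoff 0. No gain.

Yes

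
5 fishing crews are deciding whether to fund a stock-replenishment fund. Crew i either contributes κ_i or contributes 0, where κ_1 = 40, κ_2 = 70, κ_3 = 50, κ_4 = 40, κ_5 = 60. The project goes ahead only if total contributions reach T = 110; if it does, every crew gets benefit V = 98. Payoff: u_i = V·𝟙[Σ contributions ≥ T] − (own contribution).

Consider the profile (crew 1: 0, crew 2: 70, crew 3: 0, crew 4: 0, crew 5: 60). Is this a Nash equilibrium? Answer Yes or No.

Yes

Total = 130 ≥ 110: provided.
Crew 1 (pledges 0, payoff 98): pledging 40 → total 170, payoff 58. No gain.
Crew 2 (pledges 70, payoff 28): dropping to 0 → total 60, payoff 0. No gain.
Crew 3 (pledges 0, payoff 98): pledging 50 → total 180, payoff 48. No gain.
Crew 4 (pledges 0, payoff 98): pledging 40 → total 170, payoff 58. No gain.
Crew 5 (pledges 60, payoff 38): dropping to 0 → total 70, payoff 0. No gain.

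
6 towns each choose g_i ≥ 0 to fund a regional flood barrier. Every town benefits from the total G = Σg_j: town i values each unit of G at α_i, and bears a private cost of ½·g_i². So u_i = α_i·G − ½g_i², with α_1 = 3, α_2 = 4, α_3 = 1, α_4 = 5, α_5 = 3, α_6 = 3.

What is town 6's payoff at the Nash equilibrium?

Town i's FOC: ∂u_i/∂g_i = α_i − g_i = 0, so g_i* = α_i.
NE contributions = (3, 4, 1, 5, 3, 3); G = 19.
u_6 = α_6·G − ½·(g_6)² = 3·19 − ½·3² = 52.5.

52.5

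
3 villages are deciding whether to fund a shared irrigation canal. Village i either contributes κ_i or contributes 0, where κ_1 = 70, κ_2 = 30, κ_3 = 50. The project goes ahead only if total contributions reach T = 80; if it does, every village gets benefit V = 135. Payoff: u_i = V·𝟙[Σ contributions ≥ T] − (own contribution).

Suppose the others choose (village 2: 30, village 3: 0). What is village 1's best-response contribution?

70

Others' total = 30. Contributing 70 brings total to 100 ≥ 80: gain V − κ_1 = 65.
Best response: 70.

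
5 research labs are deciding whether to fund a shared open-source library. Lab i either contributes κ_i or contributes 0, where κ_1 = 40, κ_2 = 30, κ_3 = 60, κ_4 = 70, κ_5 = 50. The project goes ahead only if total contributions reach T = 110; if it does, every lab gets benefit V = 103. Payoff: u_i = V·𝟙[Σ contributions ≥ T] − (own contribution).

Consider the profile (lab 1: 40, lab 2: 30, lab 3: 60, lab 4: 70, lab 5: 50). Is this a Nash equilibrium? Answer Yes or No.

Total = 250 ≥ 110: provided.
Lab 1 (pledges 40, payoff 63): dropping to 0 → total 210, payoff 103. Profitable deviation.

No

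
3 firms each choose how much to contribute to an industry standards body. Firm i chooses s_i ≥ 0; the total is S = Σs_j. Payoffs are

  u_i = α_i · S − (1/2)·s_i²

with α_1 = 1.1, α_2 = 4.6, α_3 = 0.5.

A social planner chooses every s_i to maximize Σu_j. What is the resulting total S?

18.6

Planner FOC: ∂(Σu_j)/∂s_i = (Σα_j) − s_i = 0, so s_i^SO = Σα_j = 6.2 for every i; S^SO = 18.6.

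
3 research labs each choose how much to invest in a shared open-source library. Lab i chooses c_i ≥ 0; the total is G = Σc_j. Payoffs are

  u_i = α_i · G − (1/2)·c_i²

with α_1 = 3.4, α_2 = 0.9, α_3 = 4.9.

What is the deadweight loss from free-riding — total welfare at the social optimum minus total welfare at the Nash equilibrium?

60.51

Lab i's FOC: ∂u_i/∂c_i = α_i − c_i = 0, so c_i* = α_i.
NE contributions = (3.4, 0.9, 4.9); G = 9.2.
W^NE = (Σα)·G − ½Σα_i² = 9.2² − ½·36.38 = 66.45.
Planner sets c_i = Σα_j = 9.2 for every i, so G^SO = 3·9.2 = 27.6.
W^SO = (Σα)·G^SO − ½·3·(Σα)² = (3/2)·9.2² = 126.96.
Deadweight loss = W^SO − W^NE = 60.51.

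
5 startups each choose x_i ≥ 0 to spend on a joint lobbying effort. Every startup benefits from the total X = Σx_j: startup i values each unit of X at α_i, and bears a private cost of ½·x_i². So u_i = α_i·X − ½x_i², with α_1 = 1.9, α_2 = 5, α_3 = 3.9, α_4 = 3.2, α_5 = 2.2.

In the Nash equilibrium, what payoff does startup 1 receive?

Startup i's FOC: ∂u_i/∂x_i = α_i − x_i = 0, so x_i* = α_i.
NE contributions = (1.9, 5, 3.9, 3.2, 2.2); X = 16.2.
u_1 = α_1·X − ½·(x_1)² = 1.9·16.2 − ½·1.9² = 28.975.

28.975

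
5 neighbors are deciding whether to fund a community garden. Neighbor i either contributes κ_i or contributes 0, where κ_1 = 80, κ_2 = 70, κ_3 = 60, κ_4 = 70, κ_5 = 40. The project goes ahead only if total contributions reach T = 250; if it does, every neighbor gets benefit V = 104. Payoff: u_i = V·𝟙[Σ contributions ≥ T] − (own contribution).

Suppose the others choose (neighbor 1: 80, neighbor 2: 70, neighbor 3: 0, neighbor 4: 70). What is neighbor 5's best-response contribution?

40

Others' total = 220. Contributing 40 brings total to 260 ≥ 250: gain V − κ_5 = 64.
Best response: 40.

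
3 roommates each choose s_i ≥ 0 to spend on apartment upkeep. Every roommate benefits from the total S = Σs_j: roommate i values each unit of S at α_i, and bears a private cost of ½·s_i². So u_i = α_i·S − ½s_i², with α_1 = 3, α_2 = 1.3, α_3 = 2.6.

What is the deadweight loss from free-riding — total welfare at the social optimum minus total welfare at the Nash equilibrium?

32.53

Roommate i's FOC: ∂u_i/∂s_i = α_i − s_i = 0, so s_i* = α_i.
NE contributions = (3, 1.3, 2.6); S = 6.9.
W^NE = (Σα)·S − ½Σα_i² = 6.9² − ½·17.45 = 38.885.
Planner sets s_i = Σα_j = 6.9 for every i, so S^SO = 3·6.9 = 20.7.
W^SO = (Σα)·S^SO − ½·3·(Σα)² = (3/2)·6.9² = 71.415.
Deadweight loss = W^SO − W^NE = 32.53.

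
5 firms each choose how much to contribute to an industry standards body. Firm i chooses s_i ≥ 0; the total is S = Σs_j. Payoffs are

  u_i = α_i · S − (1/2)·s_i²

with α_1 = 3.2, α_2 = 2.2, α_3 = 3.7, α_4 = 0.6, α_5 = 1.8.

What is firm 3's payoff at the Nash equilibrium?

Firm i's FOC: ∂u_i/∂s_i = α_i − s_i = 0, so s_i* = α_i.
NE contributions = (3.2, 2.2, 3.7, 0.6, 1.8); S = 11.5.
u_3 = α_3·S − ½·(s_3)² = 3.7·11.5 − ½·3.7² = 35.705.

35.705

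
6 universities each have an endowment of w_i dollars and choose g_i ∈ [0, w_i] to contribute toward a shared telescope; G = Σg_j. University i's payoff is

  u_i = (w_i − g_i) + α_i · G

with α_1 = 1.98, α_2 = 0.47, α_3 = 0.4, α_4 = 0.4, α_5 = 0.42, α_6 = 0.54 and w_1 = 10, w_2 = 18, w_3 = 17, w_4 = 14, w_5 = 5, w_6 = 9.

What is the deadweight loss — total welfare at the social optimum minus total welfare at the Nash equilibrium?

∂u_i/∂g_i = α_i − 1, so university i contributes w_i if α_i > 1, else 0.
α_i > 1 for i ∈ {1}; NE contributions (10, 0, 0, 0, 0, 0), G = 10.
W^NE = Σw_i − G^NE + (Σα_i)·G^NE = 73 + 3.21·10 = 105.1.
Planner: ∂(Σu_j)/∂g_i = Σα_j − 1 = 3.21 > 0, so everyone contributes w_i; G^SO = 73, W^SO = 73 + 3.21·73 = 307.33.
Deadweight loss = 202.23.

202.23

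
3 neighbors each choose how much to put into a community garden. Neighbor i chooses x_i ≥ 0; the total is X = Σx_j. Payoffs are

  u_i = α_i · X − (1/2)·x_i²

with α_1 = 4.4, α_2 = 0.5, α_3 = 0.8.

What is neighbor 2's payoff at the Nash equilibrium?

2.725

Neighbor i's FOC: ∂u_i/∂x_i = α_i − x_i = 0, so x_i* = α_i.
NE contributions = (4.4, 0.5, 0.8); X = 5.7.
u_2 = α_2·X − ½·(x_2)² = 0.5·5.7 − ½·0.5² = 2.725.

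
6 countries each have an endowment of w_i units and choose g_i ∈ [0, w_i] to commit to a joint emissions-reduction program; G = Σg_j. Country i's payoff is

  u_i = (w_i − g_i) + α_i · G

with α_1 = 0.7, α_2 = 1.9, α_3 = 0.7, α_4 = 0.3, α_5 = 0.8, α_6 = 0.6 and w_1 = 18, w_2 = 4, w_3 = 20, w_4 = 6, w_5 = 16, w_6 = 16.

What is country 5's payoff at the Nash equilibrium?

∂u_i/∂g_i = α_i − 1, so country i contributes w_i if α_i > 1, else 0.
α_i > 1 for i ∈ {2}; NE contributions (0, 4, 0, 0, 0, 0), G = 4.
u_5 = (16 − 0) + 0.8·4 = 19.2.

19.2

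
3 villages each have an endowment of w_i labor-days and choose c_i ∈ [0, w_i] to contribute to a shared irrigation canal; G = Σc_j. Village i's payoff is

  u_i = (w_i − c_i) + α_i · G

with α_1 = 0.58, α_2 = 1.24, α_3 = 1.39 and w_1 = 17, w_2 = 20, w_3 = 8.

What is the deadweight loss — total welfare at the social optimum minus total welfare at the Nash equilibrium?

∂u_i/∂c_i = α_i − 1, so village i contributes w_i if α_i > 1, else 0.
α_i > 1 for i ∈ {2, 3}; NE contributions (0, 20, 8), G = 28.
W^NE = Σw_i − G^NE + (Σα_i)·G^NE = 45 + 2.21·28 = 106.88.
Planner: ∂(Σu_j)/∂c_i = Σα_j − 1 = 2.21 > 0, so everyone contributes w_i; G^SO = 45, W^SO = 45 + 2.21·45 = 144.45.
Deadweight loss = 37.57.

37.57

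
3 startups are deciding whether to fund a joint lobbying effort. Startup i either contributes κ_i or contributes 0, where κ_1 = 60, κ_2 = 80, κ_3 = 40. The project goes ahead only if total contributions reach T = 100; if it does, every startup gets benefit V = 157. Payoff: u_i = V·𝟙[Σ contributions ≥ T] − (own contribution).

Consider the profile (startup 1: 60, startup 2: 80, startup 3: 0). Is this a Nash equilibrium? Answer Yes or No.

Yes

Total = 140 ≥ 100: provided.
Startup 1 (pledges 60, payoff 97): dropping to 0 → total 80, payoff 0. No gain.
Startup 2 (pledges 80, payoff 77): dropping to 0 → total 60, payoff 0. No gain.
Startup 3 (pledges 0, payoff 157): pledging 40 → total 180, payoff 117. No gain.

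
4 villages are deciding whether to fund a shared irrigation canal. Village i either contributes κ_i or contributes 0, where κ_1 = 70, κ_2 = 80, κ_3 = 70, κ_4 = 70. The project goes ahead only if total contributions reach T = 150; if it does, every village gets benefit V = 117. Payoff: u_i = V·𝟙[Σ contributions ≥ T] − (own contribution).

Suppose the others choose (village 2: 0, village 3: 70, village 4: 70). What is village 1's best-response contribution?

Others' total = 140. Contributing 70 brings total to 210 ≥ 150: gain V − κ_1 = 47.
Best response: 70.

70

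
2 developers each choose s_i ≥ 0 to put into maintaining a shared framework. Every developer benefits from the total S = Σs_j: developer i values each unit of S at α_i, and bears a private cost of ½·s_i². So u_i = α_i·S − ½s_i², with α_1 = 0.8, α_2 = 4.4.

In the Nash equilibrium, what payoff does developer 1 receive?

3.84

Developer i's FOC: ∂u_i/∂s_i = α_i − s_i = 0, so s_i* = α_i.
NE contributions = (0.8, 4.4); S = 5.2.
u_1 = α_1·S − ½·(s_1)² = 0.8·5.2 − ½·0.8² = 3.84.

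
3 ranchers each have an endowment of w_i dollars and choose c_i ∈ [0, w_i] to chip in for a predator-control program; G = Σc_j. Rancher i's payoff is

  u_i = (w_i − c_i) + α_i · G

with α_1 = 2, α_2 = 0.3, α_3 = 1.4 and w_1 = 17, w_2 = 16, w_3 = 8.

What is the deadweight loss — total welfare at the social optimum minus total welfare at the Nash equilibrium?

43.2

∂u_i/∂c_i = α_i − 1, so rancher i contributes w_i if α_i > 1, else 0.
α_i > 1 for i ∈ {1, 3}; NE contributions (17, 0, 8), G = 25.
W^NE = Σw_i − G^NE + (Σα_i)·G^NE = 41 + 2.7·25 = 108.5.
Planner: ∂(Σu_j)/∂c_i = Σα_j − 1 = 2.7 > 0, so everyone contributes w_i; G^SO = 41, W^SO = 41 + 2.7·41 = 151.7.
Deadweight loss = 43.2.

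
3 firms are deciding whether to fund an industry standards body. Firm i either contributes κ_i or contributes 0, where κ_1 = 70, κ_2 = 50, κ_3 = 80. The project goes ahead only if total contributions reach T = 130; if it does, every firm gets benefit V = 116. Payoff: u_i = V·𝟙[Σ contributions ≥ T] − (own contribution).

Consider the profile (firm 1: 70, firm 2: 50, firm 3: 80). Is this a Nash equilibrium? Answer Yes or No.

Total = 200 ≥ 130: provided.
Firm 1 (pledges 70, payoff 46): dropping to 0 → total 130, payoff 116. Profitable deviation.

No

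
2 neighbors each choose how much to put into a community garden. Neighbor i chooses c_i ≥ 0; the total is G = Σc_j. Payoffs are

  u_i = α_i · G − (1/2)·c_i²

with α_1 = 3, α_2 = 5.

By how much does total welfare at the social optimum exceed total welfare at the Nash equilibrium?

Neighbor i's FOC: ∂u_i/∂c_i = α_i − c_i = 0, so c_i* = α_i.
NE contributions = (3, 5); G = 8.
W^NE = (Σα)·G − ½Σα_i² = 8² − ½·34 = 47.
Planner sets c_i = Σα_j = 8 for every i, so G^SO = 2·8 = 16.
W^SO = (Σα)·G^SO − ½·2·(Σα)² = (2/2)·8² = 64.
Deadweight loss = W^SO − W^NE = 17.

17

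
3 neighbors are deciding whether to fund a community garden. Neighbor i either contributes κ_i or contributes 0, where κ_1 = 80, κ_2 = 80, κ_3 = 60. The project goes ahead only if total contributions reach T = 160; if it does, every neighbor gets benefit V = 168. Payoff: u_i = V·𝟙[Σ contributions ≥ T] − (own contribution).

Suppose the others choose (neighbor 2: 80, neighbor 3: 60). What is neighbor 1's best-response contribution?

Others' total = 140. Contributing 80 brings total to 220 ≥ 160: gain V − κ_1 = 88.
Best response: 80.

80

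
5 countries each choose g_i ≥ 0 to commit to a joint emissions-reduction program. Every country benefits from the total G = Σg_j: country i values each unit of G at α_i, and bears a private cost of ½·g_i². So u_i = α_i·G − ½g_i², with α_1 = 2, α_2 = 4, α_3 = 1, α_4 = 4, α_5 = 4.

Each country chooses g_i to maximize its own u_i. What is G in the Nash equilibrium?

Country i's FOC: ∂u_i/∂g_i = α_i − g_i = 0, so g_i* = α_i.
NE contributions = (2, 4, 1, 4, 4); G = 15.

15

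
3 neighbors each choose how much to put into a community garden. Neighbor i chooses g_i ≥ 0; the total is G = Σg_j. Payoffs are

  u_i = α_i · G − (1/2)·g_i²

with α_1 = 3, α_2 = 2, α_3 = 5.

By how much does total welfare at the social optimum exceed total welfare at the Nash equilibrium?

69

Neighbor i's FOC: ∂u_i/∂g_i = α_i − g_i = 0, so g_i* = α_i.
NE contributions = (3, 2, 5); G = 10.
W^NE = (Σα)·G − ½Σα_i² = 10² − ½·38 = 81.
Planner sets g_i = Σα_j = 10 for every i, so G^SO = 3·10 = 30.
W^SO = (Σα)·G^SO − ½·3·(Σα)² = (3/2)·10² = 150.
Deadweight loss = W^SO − W^NE = 69.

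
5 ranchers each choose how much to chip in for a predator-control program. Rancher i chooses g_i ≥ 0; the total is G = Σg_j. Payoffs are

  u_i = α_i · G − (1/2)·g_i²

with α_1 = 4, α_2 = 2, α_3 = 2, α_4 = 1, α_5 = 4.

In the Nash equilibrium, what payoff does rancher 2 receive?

24

Rancher i's FOC: ∂u_i/∂g_i = α_i − g_i = 0, so g_i* = α_i.
NE contributions = (4, 2, 2, 1, 4); G = 13.
u_2 = α_2·G − ½·(g_2)² = 2·13 − ½·2² = 24.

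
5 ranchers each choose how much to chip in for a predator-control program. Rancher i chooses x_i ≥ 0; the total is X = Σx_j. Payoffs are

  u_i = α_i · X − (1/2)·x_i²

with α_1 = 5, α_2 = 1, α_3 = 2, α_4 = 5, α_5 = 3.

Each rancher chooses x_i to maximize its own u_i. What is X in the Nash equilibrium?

16

Rancher i's FOC: ∂u_i/∂x_i = α_i − x_i = 0, so x_i* = α_i.
NE contributions = (5, 1, 2, 5, 3); X = 16.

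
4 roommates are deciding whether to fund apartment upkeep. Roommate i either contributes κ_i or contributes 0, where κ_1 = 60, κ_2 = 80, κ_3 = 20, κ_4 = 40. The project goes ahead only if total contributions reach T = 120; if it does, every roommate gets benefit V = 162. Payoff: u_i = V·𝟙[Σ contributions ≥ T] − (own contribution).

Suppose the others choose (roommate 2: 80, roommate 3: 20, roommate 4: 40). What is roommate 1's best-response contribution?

0

Others' total = 140 ≥ 120; contributing adds cost 60 for no extra benefit.
Best response: 0.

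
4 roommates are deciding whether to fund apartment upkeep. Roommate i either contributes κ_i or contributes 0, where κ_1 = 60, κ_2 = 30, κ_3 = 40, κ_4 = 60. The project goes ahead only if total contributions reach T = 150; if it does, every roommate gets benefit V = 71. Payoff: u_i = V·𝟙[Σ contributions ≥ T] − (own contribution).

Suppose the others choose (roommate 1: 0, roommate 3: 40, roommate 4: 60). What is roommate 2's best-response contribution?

Others' total = 100. Even contributing 30 gives 130 < 150: no benefit either way.
Best response: 0.

0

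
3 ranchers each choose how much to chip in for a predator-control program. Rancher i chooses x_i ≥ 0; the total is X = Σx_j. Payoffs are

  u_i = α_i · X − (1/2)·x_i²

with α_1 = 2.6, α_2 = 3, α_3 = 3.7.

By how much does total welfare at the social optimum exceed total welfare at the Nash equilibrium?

57.97

Rancher i's FOC: ∂u_i/∂x_i = α_i − x_i = 0, so x_i* = α_i.
NE contributions = (2.6, 3, 3.7); X = 9.3.
W^NE = (Σα)·X − ½Σα_i² = 9.3² − ½·29.45 = 71.765.
Planner sets x_i = Σα_j = 9.3 for every i, so X^SO = 3·9.3 = 27.9.
W^SO = (Σα)·X^SO − ½·3·(Σα)² = (3/2)·9.3² = 129.735.
Deadweight loss = W^SO − W^NE = 57.97.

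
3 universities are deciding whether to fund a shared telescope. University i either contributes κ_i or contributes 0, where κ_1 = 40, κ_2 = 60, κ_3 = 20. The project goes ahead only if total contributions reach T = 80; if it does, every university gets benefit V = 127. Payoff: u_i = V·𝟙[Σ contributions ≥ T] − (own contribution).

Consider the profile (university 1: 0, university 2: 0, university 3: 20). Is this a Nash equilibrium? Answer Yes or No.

No

Total = 20 < 80: not provided.
University 1 (pledges 0, payoff 0): pledging 40 → total 60, payoff -40. No gain.
University 2 (pledges 0, payoff 0): pledging 60 → total 80, payoff 67. Profitable deviation.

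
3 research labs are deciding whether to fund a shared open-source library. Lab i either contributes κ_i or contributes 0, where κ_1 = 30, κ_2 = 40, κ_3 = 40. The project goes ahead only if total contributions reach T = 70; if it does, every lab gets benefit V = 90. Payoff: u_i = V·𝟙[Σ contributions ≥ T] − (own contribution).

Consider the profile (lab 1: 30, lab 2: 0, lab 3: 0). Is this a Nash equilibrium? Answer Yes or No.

Total = 30 < 70: not provided.
Lab 1 (pledges 30, payoff -30): dropping to 0 → total 0, payoff 0. Profitable deviation.

No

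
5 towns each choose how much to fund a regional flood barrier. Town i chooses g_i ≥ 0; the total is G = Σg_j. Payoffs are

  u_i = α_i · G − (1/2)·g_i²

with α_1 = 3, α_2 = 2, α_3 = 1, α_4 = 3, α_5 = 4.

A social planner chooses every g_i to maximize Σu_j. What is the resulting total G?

Planner FOC: ∂(Σu_j)/∂g_i = (Σα_j) − g_i = 0, so g_i^SO = Σα_j = 13 for every i; G^SO = 65.

65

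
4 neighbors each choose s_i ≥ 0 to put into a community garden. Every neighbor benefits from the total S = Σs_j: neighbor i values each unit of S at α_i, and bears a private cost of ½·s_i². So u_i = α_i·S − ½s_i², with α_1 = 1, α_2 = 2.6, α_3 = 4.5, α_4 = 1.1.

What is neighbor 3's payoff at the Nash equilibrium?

Neighbor i's FOC: ∂u_i/∂s_i = α_i − s_i = 0, so s_i* = α_i.
NE contributions = (1, 2.6, 4.5, 1.1); S = 9.2.
u_3 = α_3·S − ½·(s_3)² = 4.5·9.2 − ½·4.5² = 31.275.

31.275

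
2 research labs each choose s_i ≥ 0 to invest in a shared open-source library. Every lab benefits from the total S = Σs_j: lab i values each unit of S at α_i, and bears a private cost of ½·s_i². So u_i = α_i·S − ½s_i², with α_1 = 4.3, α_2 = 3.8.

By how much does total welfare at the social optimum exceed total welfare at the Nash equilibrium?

Lab i's FOC: ∂u_i/∂s_i = α_i − s_i = 0, so s_i* = α_i.
NE contributions = (4.3, 3.8); S = 8.1.
W^NE = (Σα)·S − ½Σα_i² = 8.1² − ½·32.93 = 49.145.
Planner sets s_i = Σα_j = 8.1 for every i, so S^SO = 2·8.1 = 16.2.
W^SO = (Σα)·S^SO − ½·2·(Σα)² = (2/2)·8.1² = 65.61.
Deadweight loss = W^SO − W^NE = 16.465.

16.465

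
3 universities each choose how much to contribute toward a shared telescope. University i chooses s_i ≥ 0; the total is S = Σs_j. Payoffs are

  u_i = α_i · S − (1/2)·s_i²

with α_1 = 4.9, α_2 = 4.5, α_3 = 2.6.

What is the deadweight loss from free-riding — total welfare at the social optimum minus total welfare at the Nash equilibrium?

University i's FOC: ∂u_i/∂s_i = α_i − s_i = 0, so s_i* = α_i.
NE contributions = (4.9, 4.5, 2.6); S = 12.
W^NE = (Σα)·S − ½Σα_i² = 12² − ½·51.02 = 118.49.
Planner sets s_i = Σα_j = 12 for every i, so S^SO = 3·12 = 36.
W^SO = (Σα)·S^SO − ½·3·(Σα)² = (3/2)·12² = 216.
Deadweight loss = W^SO − W^NE = 97.51.

97.51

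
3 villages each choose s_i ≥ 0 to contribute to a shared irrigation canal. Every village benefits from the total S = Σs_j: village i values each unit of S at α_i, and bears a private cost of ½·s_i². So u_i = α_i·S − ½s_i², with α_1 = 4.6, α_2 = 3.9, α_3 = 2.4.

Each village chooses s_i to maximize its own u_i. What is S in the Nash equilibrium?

10.9

Village i's FOC: ∂u_i/∂s_i = α_i − s_i = 0, so s_i* = α_i.
NE contributions = (4.6, 3.9, 2.4); S = 10.9.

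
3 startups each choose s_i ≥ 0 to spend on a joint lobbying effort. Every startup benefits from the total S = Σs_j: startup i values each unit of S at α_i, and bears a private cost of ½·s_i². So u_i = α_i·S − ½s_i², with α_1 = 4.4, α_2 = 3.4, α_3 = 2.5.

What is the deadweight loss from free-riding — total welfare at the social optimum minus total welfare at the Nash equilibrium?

71.63

Startup i's FOC: ∂u_i/∂s_i = α_i − s_i = 0, so s_i* = α_i.
NE contributions = (4.4, 3.4, 2.5); S = 10.3.
W^NE = (Σα)·S − ½Σα_i² = 10.3² − ½·37.17 = 87.505.
Planner sets s_i = Σα_j = 10.3 for every i, so S^SO = 3·10.3 = 30.9.
W^SO = (Σα)·S^SO − ½·3·(Σα)² = (3/2)·10.3² = 159.135.
Deadweight loss = W^SO − W^NE = 71.63.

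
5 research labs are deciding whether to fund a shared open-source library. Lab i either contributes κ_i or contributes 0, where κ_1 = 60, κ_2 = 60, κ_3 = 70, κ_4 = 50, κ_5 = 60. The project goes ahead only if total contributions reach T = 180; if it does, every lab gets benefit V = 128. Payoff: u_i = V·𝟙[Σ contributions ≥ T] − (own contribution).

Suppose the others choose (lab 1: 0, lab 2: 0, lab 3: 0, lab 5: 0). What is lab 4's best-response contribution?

Others' total = 0. Even contributing 50 gives 50 < 180: no benefit either way.
Best response: 0.

0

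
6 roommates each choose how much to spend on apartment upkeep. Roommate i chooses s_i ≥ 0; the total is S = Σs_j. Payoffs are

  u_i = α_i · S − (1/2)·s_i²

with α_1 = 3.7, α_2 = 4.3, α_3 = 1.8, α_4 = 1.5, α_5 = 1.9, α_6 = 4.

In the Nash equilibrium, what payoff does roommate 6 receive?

60.8

Roommate i's FOC: ∂u_i/∂s_i = α_i − s_i = 0, so s_i* = α_i.
NE contributions = (3.7, 4.3, 1.8, 1.5, 1.9, 4); S = 17.2.
u_6 = α_6·S − ½·(s_6)² = 4·17.2 − ½·4² = 60.8.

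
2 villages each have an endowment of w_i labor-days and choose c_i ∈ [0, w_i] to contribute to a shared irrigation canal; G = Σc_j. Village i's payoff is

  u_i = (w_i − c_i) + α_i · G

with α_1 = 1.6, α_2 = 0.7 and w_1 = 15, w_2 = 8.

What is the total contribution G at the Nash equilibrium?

∂u_i/∂c_i = α_i − 1, so village i contributes w_i if α_i > 1, else 0.
α_i > 1 for i ∈ {1}; NE contributions (15, 0), G = 15.

15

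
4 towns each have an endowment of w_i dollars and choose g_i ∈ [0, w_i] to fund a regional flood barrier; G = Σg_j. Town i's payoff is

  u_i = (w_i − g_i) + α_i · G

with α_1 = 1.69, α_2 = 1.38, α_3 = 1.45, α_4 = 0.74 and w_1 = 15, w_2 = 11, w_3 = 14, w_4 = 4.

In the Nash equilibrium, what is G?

40

∂u_i/∂g_i = α_i − 1, so town i contributes w_i if α_i > 1, else 0.
α_i > 1 for i ∈ {1, 2, 3}; NE contributions (15, 11, 14, 0), G = 40.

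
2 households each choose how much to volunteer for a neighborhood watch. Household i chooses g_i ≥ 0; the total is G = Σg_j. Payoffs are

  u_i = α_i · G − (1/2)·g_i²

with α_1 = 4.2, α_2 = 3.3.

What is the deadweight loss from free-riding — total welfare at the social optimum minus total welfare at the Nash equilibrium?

Household i's FOC: ∂u_i/∂g_i = α_i − g_i = 0, so g_i* = α_i.
NE contributions = (4.2, 3.3); G = 7.5.
W^NE = (Σα)·G − ½Σα_i² = 7.5² − ½·28.53 = 41.985.
Planner sets g_i = Σα_j = 7.5 for every i, so G^SO = 2·7.5 = 15.
W^SO = (Σα)·G^SO − ½·2·(Σα)² = (2/2)·7.5² = 56.25.
Deadweight loss = W^SO − W^NE = 14.265.

14.265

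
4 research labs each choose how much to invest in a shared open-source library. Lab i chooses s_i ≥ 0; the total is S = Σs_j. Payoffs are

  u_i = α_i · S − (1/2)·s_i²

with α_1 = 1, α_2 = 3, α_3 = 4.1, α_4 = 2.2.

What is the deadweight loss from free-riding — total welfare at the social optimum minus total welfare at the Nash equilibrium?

Lab i's FOC: ∂u_i/∂s_i = α_i − s_i = 0, so s_i* = α_i.
NE contributions = (1, 3, 4.1, 2.2); S = 10.3.
W^NE = (Σα)·S − ½Σα_i² = 10.3² − ½·31.65 = 90.265.
Planner sets s_i = Σα_j = 10.3 for every i, so S^SO = 4·10.3 = 41.2.
W^SO = (Σα)·S^SO − ½·4·(Σα)² = (4/2)·10.3² = 212.18.
Deadweight loss = W^SO − W^NE = 121.915.

121.915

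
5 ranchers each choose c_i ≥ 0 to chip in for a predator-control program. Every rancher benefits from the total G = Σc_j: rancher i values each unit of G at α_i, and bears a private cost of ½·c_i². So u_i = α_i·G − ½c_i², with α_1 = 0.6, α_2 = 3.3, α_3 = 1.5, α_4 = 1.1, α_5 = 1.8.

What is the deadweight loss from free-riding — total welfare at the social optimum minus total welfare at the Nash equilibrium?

112.31

Rancher i's FOC: ∂u_i/∂c_i = α_i − c_i = 0, so c_i* = α_i.
NE contributions = (0.6, 3.3, 1.5, 1.1, 1.8); G = 8.3.
W^NE = (Σα)·G − ½Σα_i² = 8.3² − ½·17.95 = 59.915.
Planner sets c_i = Σα_j = 8.3 for every i, so G^SO = 5·8.3 = 41.5.
W^SO = (Σα)·G^SO − ½·5·(Σα)² = (5/2)·8.3² = 172.225.
Deadweight loss = W^SO − W^NE = 112.31.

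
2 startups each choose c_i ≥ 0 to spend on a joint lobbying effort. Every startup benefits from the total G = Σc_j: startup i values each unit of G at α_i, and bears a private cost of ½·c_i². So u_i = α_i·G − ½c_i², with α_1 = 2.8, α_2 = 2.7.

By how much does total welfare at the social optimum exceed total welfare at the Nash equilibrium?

7.565

Startup i's FOC: ∂u_i/∂c_i = α_i − c_i = 0, so c_i* = α_i.
NE contributions = (2.8, 2.7); G = 5.5.
W^NE = (Σα)·G − ½Σα_i² = 5.5² − ½·15.13 = 22.685.
Planner sets c_i = Σα_j = 5.5 for every i, so G^SO = 2·5.5 = 11.
W^SO = (Σα)·G^SO − ½·2·(Σα)² = (2/2)·5.5² = 30.25.
Deadweight loss = W^SO − W^NE = 7.565.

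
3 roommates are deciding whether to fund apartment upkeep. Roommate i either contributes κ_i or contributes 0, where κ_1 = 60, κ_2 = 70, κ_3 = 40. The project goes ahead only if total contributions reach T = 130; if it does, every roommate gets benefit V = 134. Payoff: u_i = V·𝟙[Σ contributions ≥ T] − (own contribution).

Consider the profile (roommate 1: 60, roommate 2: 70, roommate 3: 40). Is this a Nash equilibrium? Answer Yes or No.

No

Total = 170 ≥ 130: provided.
Roommate 1 (pledges 60, payoff 74): dropping to 0 → total 110, payoff 0. No gain.
Roommate 2 (pledges 70, payoff 64): dropping to 0 → total 100, payoff 0. No gain.
Roommate 3 (pledges 40, payoff 94): dropping to 0 → total 130, payoff 134. Profitable deviation.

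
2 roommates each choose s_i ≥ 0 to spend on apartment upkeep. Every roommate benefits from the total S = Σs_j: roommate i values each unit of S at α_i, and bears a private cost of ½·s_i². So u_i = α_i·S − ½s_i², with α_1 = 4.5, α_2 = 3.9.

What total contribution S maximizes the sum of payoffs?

16.8

Planner FOC: ∂(Σu_j)/∂s_i = (Σα_j) − s_i = 0, so s_i^SO = Σα_j = 8.4 for every i; S^SO = 16.8.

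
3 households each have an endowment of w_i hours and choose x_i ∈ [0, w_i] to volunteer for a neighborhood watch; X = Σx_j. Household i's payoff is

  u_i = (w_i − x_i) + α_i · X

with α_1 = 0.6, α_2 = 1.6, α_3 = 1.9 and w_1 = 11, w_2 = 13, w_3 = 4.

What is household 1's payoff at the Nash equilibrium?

∂u_i/∂x_i = α_i − 1, so household i contributes w_i if α_i > 1, else 0.
α_i > 1 for i ∈ {2, 3}; NE contributions (0, 13, 4), X = 17.
u_1 = (11 − 0) + 0.6·17 = 21.2.

21.2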